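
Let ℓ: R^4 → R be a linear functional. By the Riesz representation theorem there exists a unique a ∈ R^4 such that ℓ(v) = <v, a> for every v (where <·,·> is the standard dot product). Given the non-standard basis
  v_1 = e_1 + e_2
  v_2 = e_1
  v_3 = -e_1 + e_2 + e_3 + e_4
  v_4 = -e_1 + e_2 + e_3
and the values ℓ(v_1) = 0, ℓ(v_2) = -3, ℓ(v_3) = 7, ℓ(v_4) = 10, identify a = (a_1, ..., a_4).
a = (-3, 3, 4, -3)

Write a = (a_1, ..., a_4) in the standard basis. For each basis vector v_i, ℓ(v_i) = <v_i, a> is a linear equation in the a_j's. Collect the n equations into a matrix system V a = ℓ, where row i of V is v_i (expressed in the standard basis). Since V is invertible (lower-triangular with 1s on the diagonal, up to permutation), solve by back-substitution:
  V =
[[1, 1, 0, 0],
 [1, 0, 0, 0],
 [-1, 1, 1, 1],
 [-1, 1, 1, 0]]
  V a = (0, -3, 7, 10)
Solving gives a = (-3, 3, 4, -3).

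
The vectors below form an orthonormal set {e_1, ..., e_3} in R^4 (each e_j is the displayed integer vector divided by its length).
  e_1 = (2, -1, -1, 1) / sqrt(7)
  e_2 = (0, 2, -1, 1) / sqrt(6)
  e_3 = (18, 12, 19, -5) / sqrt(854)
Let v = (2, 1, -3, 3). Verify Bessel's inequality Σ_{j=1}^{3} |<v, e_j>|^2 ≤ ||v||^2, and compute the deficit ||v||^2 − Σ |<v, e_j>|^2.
Σ |<v, e_j>|^2 = 4193/183; ||v||^2 = 23; deficit = 16/183

Write each e_j = u_j / sqrt(<u_j, u_j>) where u_j is the displayed integer vector. Then <v, e_j> = <v, u_j> / sqrt(<u_j, u_j>), so |<v, e_j>|^2 = <v, u_j>^2 / <u_j, u_j>.
Coefficients: <v, e_1> = 9/sqrt(7), <v, e_2> = 8/sqrt(6), <v, e_3> = -24/sqrt(854).
Square and sum: Σ |<v, e_j>|^2 = 4193/183.
Compute ||v||^2 = v·v = 23.
Deficit = 23 − 4193/183 = 16/183 ≥ 0, confirming Bessel's inequality. (The deficit equals ||v − Σ <v,e_j> e_j||^2, the squared distance from v to span{e_j}.)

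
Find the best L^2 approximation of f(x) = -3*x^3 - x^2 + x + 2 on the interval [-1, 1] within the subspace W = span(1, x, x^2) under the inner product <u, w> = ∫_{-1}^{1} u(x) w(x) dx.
g(x) = -x^2 - 4*x/5 + 2

The best approximation g ∈ W is the orthogonal projection of f onto W. Writing g = a_0 + a_1 x + a_2 x^2, the coefficients solve the normal equations G · a = b where
  G_{ij} = <φ_i, φ_j> and b_i = <f, φ_i>, with φ_0 = 1, φ_1 = x, φ_2 = x^2.
G =
  [2, 0, 2/3]
  [0, 2/3, 0]
  [2/3, 0, 2/5],
b = (10/3, -8/15, 14/15).
Solving gives a_0 = 2, a_1 = -4/5, a_2 = -1, so
  g(x) = -x^2 - 4*x/5 + 2.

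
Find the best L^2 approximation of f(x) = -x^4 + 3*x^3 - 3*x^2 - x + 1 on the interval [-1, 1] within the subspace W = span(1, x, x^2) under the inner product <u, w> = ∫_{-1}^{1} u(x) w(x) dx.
g(x) = -27*x^2/7 + 4*x/5 + 38/35

The best approximation g ∈ W is the orthogonal projection of f onto W. Writing g = a_0 + a_1 x + a_2 x^2, the coefficients solve the normal equations G · a = b where
  G_{ij} = <φ_i, φ_j> and b_i = <f, φ_i>, with φ_0 = 1, φ_1 = x, φ_2 = x^2.
G =
  [2, 0, 2/3]
  [0, 2/3, 0]
  [2/3, 0, 2/5],
b = (-2/5, 8/15, -86/105).
Solving gives a_0 = 38/35, a_1 = 4/5, a_2 = -27/7, so
  g(x) = -27*x^2/7 + 4*x/5 + 38/35.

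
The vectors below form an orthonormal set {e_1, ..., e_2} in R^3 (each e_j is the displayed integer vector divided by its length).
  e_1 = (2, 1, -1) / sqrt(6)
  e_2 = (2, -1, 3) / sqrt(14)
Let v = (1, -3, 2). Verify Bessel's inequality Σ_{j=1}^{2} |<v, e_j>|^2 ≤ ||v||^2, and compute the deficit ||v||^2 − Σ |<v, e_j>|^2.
Σ |<v, e_j>|^2 = 71/7; ||v||^2 = 14; deficit = 27/7

Write each e_j = u_j / sqrt(<u_j, u_j>) where u_j is the displayed integer vector. Then <v, e_j> = <v, u_j> / sqrt(<u_j, u_j>), so |<v, e_j>|^2 = <v, u_j>^2 / <u_j, u_j>.
Coefficients: <v, e_1> = -3/sqrt(6), <v, e_2> = 11/sqrt(14).
Square and sum: Σ |<v, e_j>|^2 = 71/7.
Compute ||v||^2 = v·v = 14.
Deficit = 14 − 71/7 = 27/7 ≥ 0, confirming Bessel's inequality. (The deficit equals ||v − Σ <v,e_j> e_j||^2, the squared distance from v to span{e_j}.)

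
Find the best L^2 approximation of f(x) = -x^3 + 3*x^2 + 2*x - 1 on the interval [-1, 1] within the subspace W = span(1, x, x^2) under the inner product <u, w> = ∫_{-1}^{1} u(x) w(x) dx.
g(x) = 3*x^2 + 7*x/5 - 1

The best approximation g ∈ W is the orthogonal projection of f onto W. Writing g = a_0 + a_1 x + a_2 x^2, the coefficients solve the normal equations G · a = b where
  G_{ij} = <φ_i, φ_j> and b_i = <f, φ_i>, with φ_0 = 1, φ_1 = x, φ_2 = x^2.
G =
  [2, 0, 2/3]
  [0, 2/3, 0]
  [2/3, 0, 2/5],
b = (0, 14/15, 8/15).
Solving gives a_0 = -1, a_1 = 7/5, a_2 = 3, so
  g(x) = 3*x^2 + 7*x/5 - 1.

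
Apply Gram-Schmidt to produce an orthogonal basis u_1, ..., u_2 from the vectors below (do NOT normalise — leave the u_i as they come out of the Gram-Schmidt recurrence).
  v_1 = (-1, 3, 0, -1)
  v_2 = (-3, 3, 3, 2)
Orthogonal basis:
  u_1 = (-1, 3, 0, -1)
  u_2 = (-23/11, 3/11, 3, 32/11)

Apply the Gram-Schmidt recurrence
  u_1 = v_1
  u_i = v_i − Σ_{j<i} ((v_i · u_j) / (u_j · u_j)) · u_j.

Step by step this gives:
  u_1 = (-1, 3, 0, -1)
  u_2 = (-23/11, 3/11, 3, 32/11)

Orthogonality check:
  u_2 · u_1 = 0 (should be 0)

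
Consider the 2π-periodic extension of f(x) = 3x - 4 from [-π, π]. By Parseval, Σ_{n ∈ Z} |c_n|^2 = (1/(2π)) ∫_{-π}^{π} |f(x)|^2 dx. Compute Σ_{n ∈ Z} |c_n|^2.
Σ |c_n|^2 = 3π^2 + 16

Expand and integrate term by term over [-π, π]:
  ∫ (3x)^2 dx = 9·(2π^3/3); ∫ 2·3·(-4)·x dx = 0 (odd integrand); ∫ (-4)^2 dx = 16·2π.
So (1/(2π)) ∫_{-π}^{π} (3x - 4)^2 dx = 9π^2/3 + 16 = 3π^2 + 16.
Parseval ⇒ Σ |c_n|^2 = 3π^2 + 16.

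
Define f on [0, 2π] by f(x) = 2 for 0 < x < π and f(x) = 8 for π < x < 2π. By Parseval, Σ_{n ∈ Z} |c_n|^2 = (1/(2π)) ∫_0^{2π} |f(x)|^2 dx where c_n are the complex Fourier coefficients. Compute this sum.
Σ |c_n|^2 = 34

Parseval equates the L^2 energy of f (normalised by 1/(2π)) with the ℓ^2 sum of its Fourier coefficients: (1/(2π)) ∫_0^{2π} |f|^2 = Σ |c_n|^2.
Compute the left side: (1/(2π)) [∫_0^π 2^2 dx + ∫_π^{2π} 8^2 dx] = (1/(2π)) · (4π + 64π) = (4 + 64)/2 = 34.
So Σ_{n ∈ Z} |c_n|^2 = 34.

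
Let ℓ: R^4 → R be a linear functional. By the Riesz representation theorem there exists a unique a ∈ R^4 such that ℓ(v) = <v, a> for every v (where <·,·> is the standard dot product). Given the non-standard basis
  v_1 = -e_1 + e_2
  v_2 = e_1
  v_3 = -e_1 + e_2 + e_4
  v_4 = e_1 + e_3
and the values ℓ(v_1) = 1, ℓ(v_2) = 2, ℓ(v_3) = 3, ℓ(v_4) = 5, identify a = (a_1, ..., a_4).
a = (2, 3, 3, 2)

Write a = (a_1, ..., a_4) in the standard basis. For each basis vector v_i, ℓ(v_i) = <v_i, a> is a linear equation in the a_j's. Collect the n equations into a matrix system V a = ℓ, where row i of V is v_i (expressed in the standard basis). Since V is invertible (lower-triangular with 1s on the diagonal, up to permutation), solve by back-substitution:
  V =
[[-1, 1, 0, 0],
 [1, 0, 0, 0],
 [-1, 1, 0, 1],
 [1, 0, 1, 0]]
  V a = (1, 2, 3, 5)
Solving gives a = (2, 3, 3, 2).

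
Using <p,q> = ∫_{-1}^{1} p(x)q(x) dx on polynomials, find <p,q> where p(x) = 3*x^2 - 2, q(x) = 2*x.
<p,q> = 0

Expand the product: p(x)·q(x) = 6*x^3 - 4*x.
∫_{-1}^{1} of each monomial x^k gives [2/(k+1) if k even, 0 if k odd]. Integrating term-by-term (or equivalently evaluating the antiderivative F(x) = 3*x^4/2 - 2*x^2 at the endpoints):
  F(1) − F(−1) = -1/2 − (-1/2) = 0.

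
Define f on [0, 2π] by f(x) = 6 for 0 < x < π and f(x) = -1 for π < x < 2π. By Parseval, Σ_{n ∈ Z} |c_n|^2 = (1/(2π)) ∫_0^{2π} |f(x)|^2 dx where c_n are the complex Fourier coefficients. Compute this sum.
Σ |c_n|^2 = 37/2

Parseval equates the L^2 energy of f (normalised by 1/(2π)) with the ℓ^2 sum of its Fourier coefficients: (1/(2π)) ∫_0^{2π} |f|^2 = Σ |c_n|^2.
Compute the left side: (1/(2π)) [∫_0^π 6^2 dx + ∫_π^{2π} (-1)^2 dx] = (1/(2π)) · (36π + 1π) = (36 + 1)/2 = 37/2.
So Σ_{n ∈ Z} |c_n|^2 = 37/2.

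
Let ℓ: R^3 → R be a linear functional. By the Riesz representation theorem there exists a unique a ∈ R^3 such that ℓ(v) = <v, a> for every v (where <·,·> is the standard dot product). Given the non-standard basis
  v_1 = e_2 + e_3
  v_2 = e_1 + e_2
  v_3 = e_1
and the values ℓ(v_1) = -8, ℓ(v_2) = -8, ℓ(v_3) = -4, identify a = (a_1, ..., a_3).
a = (-4, -4, -4)

Write a = (a_1, ..., a_3) in the standard basis. For each basis vector v_i, ℓ(v_i) = <v_i, a> is a linear equation in the a_j's. Collect the n equations into a matrix system V a = ℓ, where row i of V is v_i (expressed in the standard basis). Since V is invertible (lower-triangular with 1s on the diagonal, up to permutation), solve by back-substitution:
  V =
[[0, 1, 1],
 [1, 1, 0],
 [1, 0, 0]]
  V a = (-8, -8, -4)
Solving gives a = (-4, -4, -4).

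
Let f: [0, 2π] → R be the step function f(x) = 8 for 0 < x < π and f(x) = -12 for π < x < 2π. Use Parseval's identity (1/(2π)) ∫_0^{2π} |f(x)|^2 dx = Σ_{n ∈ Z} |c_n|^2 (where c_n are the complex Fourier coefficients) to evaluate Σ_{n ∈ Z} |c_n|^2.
Σ |c_n|^2 = 104

Parseval equates the L^2 energy of f (normalised by 1/(2π)) with the ℓ^2 sum of its Fourier coefficients: (1/(2π)) ∫_0^{2π} |f|^2 = Σ |c_n|^2.
Compute the left side: (1/(2π)) [∫_0^π 8^2 dx + ∫_π^{2π} (-12)^2 dx] = (1/(2π)) · (64π + 144π) = (64 + 144)/2 = 104.
So Σ_{n ∈ Z} |c_n|^2 = 104.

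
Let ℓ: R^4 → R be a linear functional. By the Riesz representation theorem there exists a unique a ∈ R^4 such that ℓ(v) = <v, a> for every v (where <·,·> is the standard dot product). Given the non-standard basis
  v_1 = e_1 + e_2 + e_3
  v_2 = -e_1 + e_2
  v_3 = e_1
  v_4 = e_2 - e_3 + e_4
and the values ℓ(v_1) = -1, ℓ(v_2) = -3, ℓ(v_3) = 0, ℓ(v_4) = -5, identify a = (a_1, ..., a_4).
a = (0, -3, 2, 0)

Write a = (a_1, ..., a_4) in the standard basis. For each basis vector v_i, ℓ(v_i) = <v_i, a> is a linear equation in the a_j's. Collect the n equations into a matrix system V a = ℓ, where row i of V is v_i (expressed in the standard basis). Since V is invertible (lower-triangular with 1s on the diagonal, up to permutation), solve by back-substitution:
  V =
[[1, 1, 1, 0],
 [-1, 1, 0, 0],
 [1, 0, 0, 0],
 [0, 1, -1, 1]]
  V a = (-1, -3, 0, -5)
Solving gives a = (0, -3, 2, 0).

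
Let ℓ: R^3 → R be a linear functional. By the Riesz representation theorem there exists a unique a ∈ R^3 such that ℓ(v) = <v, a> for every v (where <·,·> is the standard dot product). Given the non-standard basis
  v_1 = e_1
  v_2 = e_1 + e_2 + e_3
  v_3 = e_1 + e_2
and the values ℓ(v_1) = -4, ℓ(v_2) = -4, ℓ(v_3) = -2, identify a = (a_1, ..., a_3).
a = (-4, 2, -2)

Write a = (a_1, ..., a_3) in the standard basis. For each basis vector v_i, ℓ(v_i) = <v_i, a> is a linear equation in the a_j's. Collect the n equations into a matrix system V a = ℓ, where row i of V is v_i (expressed in the standard basis). Since V is invertible (lower-triangular with 1s on the diagonal, up to permutation), solve by back-substitution:
  V =
[[1, 0, 0],
 [1, 1, 1],
 [1, 1, 0]]
  V a = (-4, -4, -2)
Solving gives a = (-4, 2, -2).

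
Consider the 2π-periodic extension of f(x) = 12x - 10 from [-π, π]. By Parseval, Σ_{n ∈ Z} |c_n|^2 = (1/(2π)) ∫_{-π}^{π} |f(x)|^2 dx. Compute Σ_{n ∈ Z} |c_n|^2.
Σ |c_n|^2 = 48π^2 + 100

Expand and integrate term by term over [-π, π]:
  ∫ (12x)^2 dx = 144·(2π^3/3); ∫ 2·12·(-10)·x dx = 0 (odd integrand); ∫ (-10)^2 dx = 100·2π.
So (1/(2π)) ∫_{-π}^{π} (12x - 10)^2 dx = 144π^2/3 + 100 = 48π^2 + 100.
Parseval ⇒ Σ |c_n|^2 = 48π^2 + 100.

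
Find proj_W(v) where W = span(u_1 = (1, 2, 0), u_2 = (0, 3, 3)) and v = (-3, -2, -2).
proj_W(v) = (-1, -3, -1)

Set up U = [u_1 | ... | u_2] ∈ R^(3×2). The projector onto W = col(U) is P = U (U^T U)^(-1) U^T.
Compute U^T U =
  [5, 6]
  [6, 18],
and U^T v = (-7, -12).
Solve U^T U · c = U^T v for the coefficients: c = (-1, -1/3). The projection is proj_W(v) = U c.
Check: (v - proj_W(v)) · u_1 = 0  (should be 0).
Check: (v - proj_W(v)) · u_2 = 0  (should be 0).
Result: proj_W(v) = (-1, -3, -1).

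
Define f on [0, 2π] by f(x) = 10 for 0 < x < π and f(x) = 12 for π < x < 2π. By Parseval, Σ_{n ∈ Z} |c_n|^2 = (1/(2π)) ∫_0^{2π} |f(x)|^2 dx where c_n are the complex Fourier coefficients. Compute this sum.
Σ |c_n|^2 = 122

Parseval equates the L^2 energy of f (normalised by 1/(2π)) with the ℓ^2 sum of its Fourier coefficients: (1/(2π)) ∫_0^{2π} |f|^2 = Σ |c_n|^2.
Compute the left side: (1/(2π)) [∫_0^π 10^2 dx + ∫_π^{2π} 12^2 dx] = (1/(2π)) · (100π + 144π) = (100 + 144)/2 = 122.
So Σ_{n ∈ Z} |c_n|^2 = 122.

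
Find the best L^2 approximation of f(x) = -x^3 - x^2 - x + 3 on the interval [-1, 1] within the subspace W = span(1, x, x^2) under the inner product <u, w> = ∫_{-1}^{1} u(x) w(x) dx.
g(x) = -x^2 - 8*x/5 + 3

The best approximation g ∈ W is the orthogonal projection of f onto W. Writing g = a_0 + a_1 x + a_2 x^2, the coefficients solve the normal equations G · a = b where
  G_{ij} = <φ_i, φ_j> and b_i = <f, φ_i>, with φ_0 = 1, φ_1 = x, φ_2 = x^2.
G =
  [2, 0, 2/3]
  [0, 2/3, 0]
  [2/3, 0, 2/5],
b = (16/3, -16/15, 8/5).
Solving gives a_0 = 3, a_1 = -8/5, a_2 = -1, so
  g(x) = -x^2 - 8*x/5 + 3.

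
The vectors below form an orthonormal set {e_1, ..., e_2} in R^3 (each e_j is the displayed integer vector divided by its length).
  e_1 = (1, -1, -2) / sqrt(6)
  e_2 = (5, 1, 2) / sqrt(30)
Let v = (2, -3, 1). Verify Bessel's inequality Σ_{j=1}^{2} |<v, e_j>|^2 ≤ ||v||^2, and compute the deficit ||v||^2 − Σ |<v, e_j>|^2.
Σ |<v, e_j>|^2 = 21/5; ||v||^2 = 14; deficit = 49/5

Write each e_j = u_j / sqrt(<u_j, u_j>) where u_j is the displayed integer vector. Then <v, e_j> = <v, u_j> / sqrt(<u_j, u_j>), so |<v, e_j>|^2 = <v, u_j>^2 / <u_j, u_j>.
Coefficients: <v, e_1> = 3/sqrt(6), <v, e_2> = 9/sqrt(30).
Square and sum: Σ |<v, e_j>|^2 = 21/5.
Compute ||v||^2 = v·v = 14.
Deficit = 14 − 21/5 = 49/5 ≥ 0, confirming Bessel's inequality. (The deficit equals ||v − Σ <v,e_j> e_j||^2, the squared distance from v to span{e_j}.)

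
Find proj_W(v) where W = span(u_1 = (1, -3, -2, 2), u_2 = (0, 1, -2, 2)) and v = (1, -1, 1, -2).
proj_W(v) = (17/137, -167/137, 198/137, -198/137)

Set up U = [u_1 | ... | u_2] ∈ R^(4×2). The projector onto W = col(U) is P = U (U^T U)^(-1) U^T.
Compute U^T U =
  [18, 5]
  [5, 9],
and U^T v = (-2, -7).
Solve U^T U · c = U^T v for the coefficients: c = (17/137, -116/137). The projection is proj_W(v) = U c.
Check: (v - proj_W(v)) · u_1 = 0  (should be 0).
Check: (v - proj_W(v)) · u_2 = 0  (should be 0).
Result: proj_W(v) = (17/137, -167/137, 198/137, -198/137).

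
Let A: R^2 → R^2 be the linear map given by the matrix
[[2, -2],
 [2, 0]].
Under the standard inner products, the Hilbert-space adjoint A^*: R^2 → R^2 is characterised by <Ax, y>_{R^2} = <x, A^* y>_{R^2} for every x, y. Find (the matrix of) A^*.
A^* = A^T =
[[2, 2],
 [-2, 0]]

For real matrices with standard dot products, the defining identity <Ax, y> = <x, A^* y> gives (Ax)^T y = x^T (A^*) y, i.e. x^T A^T y = x^T (A^*) y. Since this holds for all x, y, we must have A^* = A^T. Therefore
A^* =
[[2, 2],
 [-2, 0]].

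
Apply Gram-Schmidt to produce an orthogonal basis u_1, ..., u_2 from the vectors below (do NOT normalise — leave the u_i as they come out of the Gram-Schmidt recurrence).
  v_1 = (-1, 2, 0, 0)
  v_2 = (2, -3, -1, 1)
Orthogonal basis:
  u_1 = (-1, 2, 0, 0)
  u_2 = (2/5, 1/5, -1, 1)

Apply the Gram-Schmidt recurrence
  u_1 = v_1
  u_i = v_i − Σ_{j<i} ((v_i · u_j) / (u_j · u_j)) · u_j.

Step by step this gives:
  u_1 = (-1, 2, 0, 0)
  u_2 = (2/5, 1/5, -1, 1)

Orthogonality check:
  u_2 · u_1 = 0 (should be 0)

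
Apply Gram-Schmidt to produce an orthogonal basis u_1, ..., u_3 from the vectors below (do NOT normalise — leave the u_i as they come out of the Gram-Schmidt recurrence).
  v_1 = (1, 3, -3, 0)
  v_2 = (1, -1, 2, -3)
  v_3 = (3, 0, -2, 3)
Orthogonal basis:
  u_1 = (1, 3, -3, 0)
  u_2 = (27/19, 5/19, 14/19, -3)
  u_3 = (726/221, -283/221, -41/221, 309/221)

Apply the Gram-Schmidt recurrence
  u_1 = v_1
  u_i = v_i − Σ_{j<i} ((v_i · u_j) / (u_j · u_j)) · u_j.

Step by step this gives:
  u_1 = (1, 3, -3, 0)
  u_2 = (27/19, 5/19, 14/19, -3)
  u_3 = (726/221, -283/221, -41/221, 309/221)

Orthogonality check:
  u_2 · u_1 = 0 (should be 0)
  u_3 · u_1 = 0 (should be 0)
  u_3 · u_2 = 0 (should be 0)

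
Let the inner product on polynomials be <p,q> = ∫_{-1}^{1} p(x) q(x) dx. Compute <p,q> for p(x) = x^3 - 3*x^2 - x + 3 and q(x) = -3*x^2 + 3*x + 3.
<p,q> = 44/5

Expand the product: p(x)·q(x) = -3*x^5 + 12*x^4 - 3*x^3 - 21*x^2 + 6*x + 9.
∫_{-1}^{1} of each monomial x^k gives [2/(k+1) if k even, 0 if k odd]. Integrating term-by-term (or equivalently evaluating the antiderivative F(x) = -x^6/2 + 12*x^5/5 - 3*x^4/4 - 7*x^3 + 3*x^2 + 9*x at the endpoints):
  F(1) − F(−1) = 123/20 − (-53/20) = 44/5.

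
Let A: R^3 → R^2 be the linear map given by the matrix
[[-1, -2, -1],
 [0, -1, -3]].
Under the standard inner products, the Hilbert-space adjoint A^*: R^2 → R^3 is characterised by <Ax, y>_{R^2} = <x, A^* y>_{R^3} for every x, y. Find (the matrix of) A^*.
A^* = A^T =
[[-1, 0],
 [-2, -1],
 [-1, -3]]

For real matrices with standard dot products, the defining identity <Ax, y> = <x, A^* y> gives (Ax)^T y = x^T (A^*) y, i.e. x^T A^T y = x^T (A^*) y. Since this holds for all x, y, we must have A^* = A^T. Therefore
A^* =
[[-1, 0],
 [-2, -1],
 [-1, -3]].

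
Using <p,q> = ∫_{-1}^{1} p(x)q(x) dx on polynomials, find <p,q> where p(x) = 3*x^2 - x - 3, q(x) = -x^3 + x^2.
<p,q> = -2/5

Expand the product: p(x)·q(x) = -3*x^5 + 4*x^4 + 2*x^3 - 3*x^2.
∫_{-1}^{1} of each monomial x^k gives [2/(k+1) if k even, 0 if k odd]. Integrating term-by-term (or equivalently evaluating the antiderivative F(x) = -x^6/2 + 4*x^5/5 + x^4/2 - x^3 at the endpoints):
  F(1) − F(−1) = -1/5 − (1/5) = -2/5.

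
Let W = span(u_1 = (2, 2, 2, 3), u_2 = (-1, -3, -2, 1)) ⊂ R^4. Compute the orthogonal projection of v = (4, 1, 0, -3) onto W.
proj_W(v) = (17/78, 151/78, 14/13, -71/39)

Set up U = [u_1 | ... | u_2] ∈ R^(4×2). The projector onto W = col(U) is P = U (U^T U)^(-1) U^T.
Compute U^T U =
  [21, -9]
  [-9, 15],
and U^T v = (1, -10).
Solve U^T U · c = U^T v for the coefficients: c = (-25/78, -67/78). The projection is proj_W(v) = U c.
Check: (v - proj_W(v)) · u_1 = 0  (should be 0).
Check: (v - proj_W(v)) · u_2 = 0  (should be 0).
Result: proj_W(v) = (17/78, 151/78, 14/13, -71/39).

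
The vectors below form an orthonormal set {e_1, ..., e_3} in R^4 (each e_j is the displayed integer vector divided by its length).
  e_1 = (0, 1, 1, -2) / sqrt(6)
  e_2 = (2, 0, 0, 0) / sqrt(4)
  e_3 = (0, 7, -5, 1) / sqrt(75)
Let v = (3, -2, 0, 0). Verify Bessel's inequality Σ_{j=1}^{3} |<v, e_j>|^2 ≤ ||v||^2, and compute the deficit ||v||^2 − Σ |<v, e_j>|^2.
Σ |<v, e_j>|^2 = 307/25; ||v||^2 = 13; deficit = 18/25

Write each e_j = u_j / sqrt(<u_j, u_j>) where u_j is the displayed integer vector. Then <v, e_j> = <v, u_j> / sqrt(<u_j, u_j>), so |<v, e_j>|^2 = <v, u_j>^2 / <u_j, u_j>.
Coefficients: <v, e_1> = -2/sqrt(6), <v, e_2> = 6/sqrt(4), <v, e_3> = -14/sqrt(75).
Square and sum: Σ |<v, e_j>|^2 = 307/25.
Compute ||v||^2 = v·v = 13.
Deficit = 13 − 307/25 = 18/25 ≥ 0, confirming Bessel's inequality. (The deficit equals ||v − Σ <v,e_j> e_j||^2, the squared distance from v to span{e_j}.)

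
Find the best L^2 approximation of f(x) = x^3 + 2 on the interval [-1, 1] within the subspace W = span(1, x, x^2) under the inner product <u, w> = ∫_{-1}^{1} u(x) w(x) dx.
g(x) = 3*x/5 + 2

The best approximation g ∈ W is the orthogonal projection of f onto W. Writing g = a_0 + a_1 x + a_2 x^2, the coefficients solve the normal equations G · a = b where
  G_{ij} = <φ_i, φ_j> and b_i = <f, φ_i>, with φ_0 = 1, φ_1 = x, φ_2 = x^2.
G =
  [2, 0, 2/3]
  [0, 2/3, 0]
  [2/3, 0, 2/5],
b = (4, 2/5, 4/3).
Solving gives a_0 = 2, a_1 = 3/5, a_2 = 0, so
  g(x) = 3*x/5 + 2.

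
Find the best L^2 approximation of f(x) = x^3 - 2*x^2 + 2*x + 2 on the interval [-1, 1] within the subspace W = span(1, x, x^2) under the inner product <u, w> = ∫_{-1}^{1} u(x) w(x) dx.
g(x) = -2*x^2 + 13*x/5 + 2

The best approximation g ∈ W is the orthogonal projection of f onto W. Writing g = a_0 + a_1 x + a_2 x^2, the coefficients solve the normal equations G · a = b where
  G_{ij} = <φ_i, φ_j> and b_i = <f, φ_i>, with φ_0 = 1, φ_1 = x, φ_2 = x^2.
G =
  [2, 0, 2/3]
  [0, 2/3, 0]
  [2/3, 0, 2/5],
b = (8/3, 26/15, 8/15).
Solving gives a_0 = 2, a_1 = 13/5, a_2 = -2, so
  g(x) = -2*x^2 + 13*x/5 + 2.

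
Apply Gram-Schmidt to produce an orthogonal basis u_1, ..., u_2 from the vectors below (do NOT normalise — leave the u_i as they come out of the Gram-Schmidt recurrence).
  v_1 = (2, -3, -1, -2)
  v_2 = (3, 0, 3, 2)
Orthogonal basis:
  u_1 = (2, -3, -1, -2)
  u_2 = (28/9, -1/6, 53/18, 17/9)

Apply the Gram-Schmidt recurrence
  u_1 = v_1
  u_i = v_i − Σ_{j<i} ((v_i · u_j) / (u_j · u_j)) · u_j.

Step by step this gives:
  u_1 = (2, -3, -1, -2)
  u_2 = (28/9, -1/6, 53/18, 17/9)

Orthogonality check:
  u_2 · u_1 = 0 (should be 0)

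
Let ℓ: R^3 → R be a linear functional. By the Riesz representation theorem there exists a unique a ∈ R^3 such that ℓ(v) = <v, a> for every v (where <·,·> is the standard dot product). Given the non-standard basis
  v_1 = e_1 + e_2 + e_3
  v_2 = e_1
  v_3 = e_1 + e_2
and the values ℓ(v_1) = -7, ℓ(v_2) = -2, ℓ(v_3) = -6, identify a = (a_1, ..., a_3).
a = (-2, -4, -1)

Write a = (a_1, ..., a_3) in the standard basis. For each basis vector v_i, ℓ(v_i) = <v_i, a> is a linear equation in the a_j's. Collect the n equations into a matrix system V a = ℓ, where row i of V is v_i (expressed in the standard basis). Since V is invertible (lower-triangular with 1s on the diagonal, up to permutation), solve by back-substitution:
  V =
[[1, 1, 1],
 [1, 0, 0],
 [1, 1, 0]]
  V a = (-7, -2, -6)
Solving gives a = (-2, -4, -1).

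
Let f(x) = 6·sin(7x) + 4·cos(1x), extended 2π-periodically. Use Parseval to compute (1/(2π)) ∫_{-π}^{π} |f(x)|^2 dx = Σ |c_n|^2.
Σ |c_n|^2 = 26

Expand |f|^2 and use orthogonality of {sin(nx), cos(mx)} on [-π, π]:
  ∫_{-π}^{π} sin(nx)^2 dx = π, ∫ cos(mx)^2 dx = π, and cross terms integrate to 0.
So ∫_{-π}^{π} f(x)^2 dx = 6^2 · π + 4^2 · π = (36 + 16)π.
Divide by 2π: (36 + 16)/2 = 26.
By Parseval, this equals Σ |c_n|^2.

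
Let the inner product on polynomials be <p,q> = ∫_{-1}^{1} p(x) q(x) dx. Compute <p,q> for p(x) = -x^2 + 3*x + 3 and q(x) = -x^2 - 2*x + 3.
<p,q> = 52/5

Expand the product: p(x)·q(x) = x^4 - x^3 - 12*x^2 + 3*x + 9.
∫_{-1}^{1} of each monomial x^k gives [2/(k+1) if k even, 0 if k odd]. Integrating term-by-term (or equivalently evaluating the antiderivative F(x) = x^5/5 - x^4/4 - 4*x^3 + 3*x^2/2 + 9*x at the endpoints):
  F(1) − F(−1) = 129/20 − (-79/20) = 52/5.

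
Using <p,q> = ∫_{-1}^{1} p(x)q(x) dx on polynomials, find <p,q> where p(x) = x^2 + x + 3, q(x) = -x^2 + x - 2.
<p,q> = -226/15

Expand the product: p(x)·q(x) = -x^4 - 4*x^2 + x - 6.
∫_{-1}^{1} of each monomial x^k gives [2/(k+1) if k even, 0 if k odd]. Integrating term-by-term (or equivalently evaluating the antiderivative F(x) = -x^5/5 - 4*x^3/3 + x^2/2 - 6*x at the endpoints):
  F(1) − F(−1) = -211/30 − (241/30) = -226/15.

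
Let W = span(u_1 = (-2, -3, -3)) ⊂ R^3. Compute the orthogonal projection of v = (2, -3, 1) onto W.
proj_W(v) = (-2/11, -3/11, -3/11)

Set up U = [u_1 | ... | u_1] ∈ R^(3×1). The projector onto W = col(U) is P = U (U^T U)^(-1) U^T.
Compute U^T U =
  [22],
and U^T v = (2).
Solve U^T U · c = U^T v for the coefficients: c = (1/11). The projection is proj_W(v) = U c.
Check: (v - proj_W(v)) · u_1 = 0  (should be 0).
Result: proj_W(v) = (-2/11, -3/11, -3/11).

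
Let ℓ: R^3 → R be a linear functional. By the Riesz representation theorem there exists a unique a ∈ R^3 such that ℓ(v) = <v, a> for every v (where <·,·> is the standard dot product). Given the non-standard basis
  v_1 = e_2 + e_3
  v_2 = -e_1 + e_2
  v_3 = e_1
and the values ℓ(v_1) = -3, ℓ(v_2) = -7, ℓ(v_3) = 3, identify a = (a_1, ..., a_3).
a = (3, -4, 1)

Write a = (a_1, ..., a_3) in the standard basis. For each basis vector v_i, ℓ(v_i) = <v_i, a> is a linear equation in the a_j's. Collect the n equations into a matrix system V a = ℓ, where row i of V is v_i (expressed in the standard basis). Since V is invertible (lower-triangular with 1s on the diagonal, up to permutation), solve by back-substitution:
  V =
[[0, 1, 1],
 [-1, 1, 0],
 [1, 0, 0]]
  V a = (-3, -7, 3)
Solving gives a = (3, -4, 1).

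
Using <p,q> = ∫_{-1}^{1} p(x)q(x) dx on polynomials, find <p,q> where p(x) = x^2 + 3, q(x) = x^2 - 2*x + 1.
<p,q> = 136/15

Expand the product: p(x)·q(x) = x^4 - 2*x^3 + 4*x^2 - 6*x + 3.
∫_{-1}^{1} of each monomial x^k gives [2/(k+1) if k even, 0 if k odd]. Integrating term-by-term (or equivalently evaluating the antiderivative F(x) = x^5/5 - x^4/2 + 4*x^3/3 - 3*x^2 + 3*x at the endpoints):
  F(1) − F(−1) = 31/30 − (-241/30) = 136/15.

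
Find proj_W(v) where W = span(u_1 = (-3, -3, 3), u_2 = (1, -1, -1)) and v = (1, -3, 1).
proj_W(v) = (0, -3, 0)

Set up U = [u_1 | ... | u_2] ∈ R^(3×2). The projector onto W = col(U) is P = U (U^T U)^(-1) U^T.
Compute U^T U =
  [27, -3]
  [-3, 3],
and U^T v = (9, 3).
Solve U^T U · c = U^T v for the coefficients: c = (1/2, 3/2). The projection is proj_W(v) = U c.
Check: (v - proj_W(v)) · u_1 = 0  (should be 0).
Check: (v - proj_W(v)) · u_2 = 0  (should be 0).
Result: proj_W(v) = (0, -3, 0).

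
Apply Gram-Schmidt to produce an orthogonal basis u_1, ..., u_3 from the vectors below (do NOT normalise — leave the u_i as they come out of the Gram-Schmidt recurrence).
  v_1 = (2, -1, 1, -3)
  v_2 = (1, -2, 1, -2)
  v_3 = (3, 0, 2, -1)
Orthogonal basis:
  u_1 = (2, -1, 1, -3)
  u_2 = (-7/15, -19/15, 4/15, 1/5)
  u_3 = (37/29, 1/29, 41/29, 38/29)

Apply the Gram-Schmidt recurrence
  u_1 = v_1
  u_i = v_i − Σ_{j<i} ((v_i · u_j) / (u_j · u_j)) · u_j.

Step by step this gives:
  u_1 = (2, -1, 1, -3)
  u_2 = (-7/15, -19/15, 4/15, 1/5)
  u_3 = (37/29, 1/29, 41/29, 38/29)

Orthogonality check:
  u_2 · u_1 = 0 (should be 0)
  u_3 · u_1 = 0 (should be 0)
  u_3 · u_2 = 0 (should be 0)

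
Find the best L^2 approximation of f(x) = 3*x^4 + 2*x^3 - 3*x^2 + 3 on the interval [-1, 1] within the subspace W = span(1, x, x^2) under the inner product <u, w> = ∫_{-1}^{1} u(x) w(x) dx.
g(x) = -3*x^2/7 + 6*x/5 + 96/35

The best approximation g ∈ W is the orthogonal projection of f onto W. Writing g = a_0 + a_1 x + a_2 x^2, the coefficients solve the normal equations G · a = b where
  G_{ij} = <φ_i, φ_j> and b_i = <f, φ_i>, with φ_0 = 1, φ_1 = x, φ_2 = x^2.
G =
  [2, 0, 2/3]
  [0, 2/3, 0]
  [2/3, 0, 2/5],
b = (26/5, 4/5, 58/35).
Solving gives a_0 = 96/35, a_1 = 6/5, a_2 = -3/7, so
  g(x) = -3*x^2/7 + 6*x/5 + 96/35.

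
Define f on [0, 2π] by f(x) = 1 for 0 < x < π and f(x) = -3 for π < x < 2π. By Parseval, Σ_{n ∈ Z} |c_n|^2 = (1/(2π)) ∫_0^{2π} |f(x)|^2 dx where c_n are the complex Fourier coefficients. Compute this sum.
Σ |c_n|^2 = 5

Parseval equates the L^2 energy of f (normalised by 1/(2π)) with the ℓ^2 sum of its Fourier coefficients: (1/(2π)) ∫_0^{2π} |f|^2 = Σ |c_n|^2.
Compute the left side: (1/(2π)) [∫_0^π 1^2 dx + ∫_π^{2π} (-3)^2 dx] = (1/(2π)) · (1π + 9π) = (1 + 9)/2 = 5.
So Σ_{n ∈ Z} |c_n|^2 = 5.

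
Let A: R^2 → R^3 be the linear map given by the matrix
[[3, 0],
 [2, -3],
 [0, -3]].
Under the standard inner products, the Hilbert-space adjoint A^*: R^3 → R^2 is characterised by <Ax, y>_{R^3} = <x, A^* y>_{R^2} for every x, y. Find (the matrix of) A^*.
A^* = A^T =
[[3, 2, 0],
 [0, -3, -3]]

For real matrices with standard dot products, the defining identity <Ax, y> = <x, A^* y> gives (Ax)^T y = x^T (A^*) y, i.e. x^T A^T y = x^T (A^*) y. Since this holds for all x, y, we must have A^* = A^T. Therefore
A^* =
[[3, 2, 0],
 [0, -3, -3]].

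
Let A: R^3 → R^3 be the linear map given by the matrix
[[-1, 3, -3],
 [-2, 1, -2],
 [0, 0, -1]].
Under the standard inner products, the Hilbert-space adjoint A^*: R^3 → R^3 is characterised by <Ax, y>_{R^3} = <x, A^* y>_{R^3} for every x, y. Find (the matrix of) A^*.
A^* = A^T =
[[-1, -2, 0],
 [3, 1, 0],
 [-3, -2, -1]]

For real matrices with standard dot products, the defining identity <Ax, y> = <x, A^* y> gives (Ax)^T y = x^T (A^*) y, i.e. x^T A^T y = x^T (A^*) y. Since this holds for all x, y, we must have A^* = A^T. Therefore
A^* =
[[-1, -2, 0],
 [3, 1, 0],
 [-3, -2, -1]].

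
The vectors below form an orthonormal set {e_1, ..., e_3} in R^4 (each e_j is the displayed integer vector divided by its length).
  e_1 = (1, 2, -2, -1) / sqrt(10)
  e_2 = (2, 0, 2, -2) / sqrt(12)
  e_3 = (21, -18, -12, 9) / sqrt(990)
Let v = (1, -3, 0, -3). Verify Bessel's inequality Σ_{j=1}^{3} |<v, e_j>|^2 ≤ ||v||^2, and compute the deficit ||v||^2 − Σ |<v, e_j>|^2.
Σ |<v, e_j>|^2 = 266/33; ||v||^2 = 19; deficit = 361/33

Write each e_j = u_j / sqrt(<u_j, u_j>) where u_j is the displayed integer vector. Then <v, e_j> = <v, u_j> / sqrt(<u_j, u_j>), so |<v, e_j>|^2 = <v, u_j>^2 / <u_j, u_j>.
Coefficients: <v, e_1> = -2/sqrt(10), <v, e_2> = 8/sqrt(12), <v, e_3> = 48/sqrt(990).
Square and sum: Σ |<v, e_j>|^2 = 266/33.
Compute ||v||^2 = v·v = 19.
Deficit = 19 − 266/33 = 361/33 ≥ 0, confirming Bessel's inequality. (The deficit equals ||v − Σ <v,e_j> e_j||^2, the squared distance from v to span{e_j}.)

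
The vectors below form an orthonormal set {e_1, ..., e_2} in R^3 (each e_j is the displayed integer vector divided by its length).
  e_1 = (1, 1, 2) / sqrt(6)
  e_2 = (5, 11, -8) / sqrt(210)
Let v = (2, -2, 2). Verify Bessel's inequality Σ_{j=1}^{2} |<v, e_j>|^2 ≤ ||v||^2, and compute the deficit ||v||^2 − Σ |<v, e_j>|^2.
Σ |<v, e_j>|^2 = 32/5; ||v||^2 = 12; deficit = 28/5

Write each e_j = u_j / sqrt(<u_j, u_j>) where u_j is the displayed integer vector. Then <v, e_j> = <v, u_j> / sqrt(<u_j, u_j>), so |<v, e_j>|^2 = <v, u_j>^2 / <u_j, u_j>.
Coefficients: <v, e_1> = 4/sqrt(6), <v, e_2> = -28/sqrt(210).
Square and sum: Σ |<v, e_j>|^2 = 32/5.
Compute ||v||^2 = v·v = 12.
Deficit = 12 − 32/5 = 28/5 ≥ 0, confirming Bessel's inequality. (The deficit equals ||v − Σ <v,e_j> e_j||^2, the squared distance from v to span{e_j}.)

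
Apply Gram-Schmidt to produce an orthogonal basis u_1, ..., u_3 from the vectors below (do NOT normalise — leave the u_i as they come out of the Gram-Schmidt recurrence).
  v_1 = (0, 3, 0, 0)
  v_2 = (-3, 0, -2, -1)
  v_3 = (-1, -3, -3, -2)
Orthogonal basis:
  u_1 = (0, 3, 0, 0)
  u_2 = (-3, 0, -2, -1)
  u_3 = (19/14, 0, -10/7, -17/14)

Apply the Gram-Schmidt recurrence
  u_1 = v_1
  u_i = v_i − Σ_{j<i} ((v_i · u_j) / (u_j · u_j)) · u_j.

Step by step this gives:
  u_1 = (0, 3, 0, 0)
  u_2 = (-3, 0, -2, -1)
  u_3 = (19/14, 0, -10/7, -17/14)

Orthogonality check:
  u_2 · u_1 = 0 (should be 0)
  u_3 · u_1 = 0 (should be 0)
  u_3 · u_2 = 0 (should be 0)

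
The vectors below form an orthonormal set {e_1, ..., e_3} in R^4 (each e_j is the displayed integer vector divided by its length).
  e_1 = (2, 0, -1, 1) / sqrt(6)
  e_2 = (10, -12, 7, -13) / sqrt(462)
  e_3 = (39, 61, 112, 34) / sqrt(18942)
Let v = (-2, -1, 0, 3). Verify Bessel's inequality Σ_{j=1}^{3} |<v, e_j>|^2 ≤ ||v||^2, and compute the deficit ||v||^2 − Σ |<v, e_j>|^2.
Σ |<v, e_j>|^2 = 1235/246; ||v||^2 = 14; deficit = 2209/246

Write each e_j = u_j / sqrt(<u_j, u_j>) where u_j is the displayed integer vector. Then <v, e_j> = <v, u_j> / sqrt(<u_j, u_j>), so |<v, e_j>|^2 = <v, u_j>^2 / <u_j, u_j>.
Coefficients: <v, e_1> = -1/sqrt(6), <v, e_2> = -47/sqrt(462), <v, e_3> = -37/sqrt(18942).
Square and sum: Σ |<v, e_j>|^2 = 1235/246.
Compute ||v||^2 = v·v = 14.
Deficit = 14 − 1235/246 = 2209/246 ≥ 0, confirming Bessel's inequality. (The deficit equals ||v − Σ <v,e_j> e_j||^2, the squared distance from v to span{e_j}.)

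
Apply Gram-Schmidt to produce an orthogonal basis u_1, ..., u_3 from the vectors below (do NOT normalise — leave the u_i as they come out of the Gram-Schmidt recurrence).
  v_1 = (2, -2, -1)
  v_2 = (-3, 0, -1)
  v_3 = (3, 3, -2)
Orthogonal basis:
  u_1 = (2, -2, -1)
  u_2 = (-17/9, -10/9, -14/9)
  u_3 = (66/65, 33/13, -198/65)

Apply the Gram-Schmidt recurrence
  u_1 = v_1
  u_i = v_i − Σ_{j<i} ((v_i · u_j) / (u_j · u_j)) · u_j.

Step by step this gives:
  u_1 = (2, -2, -1)
  u_2 = (-17/9, -10/9, -14/9)
  u_3 = (66/65, 33/13, -198/65)

Orthogonality check:
  u_2 · u_1 = 0 (should be 0)
  u_3 · u_1 = 0 (should be 0)
  u_3 · u_2 = 0 (should be 0)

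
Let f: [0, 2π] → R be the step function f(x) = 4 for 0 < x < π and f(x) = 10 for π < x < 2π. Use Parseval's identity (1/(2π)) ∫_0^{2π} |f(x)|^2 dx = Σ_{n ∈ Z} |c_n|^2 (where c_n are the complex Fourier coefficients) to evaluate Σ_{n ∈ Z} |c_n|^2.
Σ |c_n|^2 = 58

Parseval equates the L^2 energy of f (normalised by 1/(2π)) with the ℓ^2 sum of its Fourier coefficients: (1/(2π)) ∫_0^{2π} |f|^2 = Σ |c_n|^2.
Compute the left side: (1/(2π)) [∫_0^π 4^2 dx + ∫_π^{2π} 10^2 dx] = (1/(2π)) · (16π + 100π) = (16 + 100)/2 = 58.
So Σ_{n ∈ Z} |c_n|^2 = 58.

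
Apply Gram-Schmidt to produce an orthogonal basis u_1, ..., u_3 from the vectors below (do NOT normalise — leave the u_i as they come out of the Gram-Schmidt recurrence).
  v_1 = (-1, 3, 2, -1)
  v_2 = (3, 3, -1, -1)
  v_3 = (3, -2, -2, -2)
Orthogonal basis:
  u_1 = (-1, 3, 2, -1)
  u_2 = (10/3, 2, -5/3, -2/3)
  u_3 = (18/55, -53/55, 24/55, -129/55)

Apply the Gram-Schmidt recurrence
  u_1 = v_1
  u_i = v_i − Σ_{j<i} ((v_i · u_j) / (u_j · u_j)) · u_j.

Step by step this gives:
  u_1 = (-1, 3, 2, -1)
  u_2 = (10/3, 2, -5/3, -2/3)
  u_3 = (18/55, -53/55, 24/55, -129/55)

Orthogonality check:
  u_2 · u_1 = 0 (should be 0)
  u_3 · u_1 = 0 (should be 0)
  u_3 · u_2 = 0 (should be 0)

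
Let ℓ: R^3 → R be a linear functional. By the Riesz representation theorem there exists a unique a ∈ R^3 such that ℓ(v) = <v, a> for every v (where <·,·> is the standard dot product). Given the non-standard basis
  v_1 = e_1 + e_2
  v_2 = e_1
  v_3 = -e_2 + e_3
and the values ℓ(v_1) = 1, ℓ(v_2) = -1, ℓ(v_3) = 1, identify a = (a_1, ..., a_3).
a = (-1, 2, 3)

Write a = (a_1, ..., a_3) in the standard basis. For each basis vector v_i, ℓ(v_i) = <v_i, a> is a linear equation in the a_j's. Collect the n equations into a matrix system V a = ℓ, where row i of V is v_i (expressed in the standard basis). Since V is invertible (lower-triangular with 1s on the diagonal, up to permutation), solve by back-substitution:
  V =
[[1, 1, 0],
 [1, 0, 0],
 [0, -1, 1]]
  V a = (1, -1, 1)
Solving gives a = (-1, 2, 3).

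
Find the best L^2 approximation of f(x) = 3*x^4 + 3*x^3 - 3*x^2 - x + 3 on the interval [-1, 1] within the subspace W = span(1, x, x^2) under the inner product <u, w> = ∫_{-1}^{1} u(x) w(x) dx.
g(x) = -3*x^2/7 + 4*x/5 + 96/35

The best approximation g ∈ W is the orthogonal projection of f onto W. Writing g = a_0 + a_1 x + a_2 x^2, the coefficients solve the normal equations G · a = b where
  G_{ij} = <φ_i, φ_j> and b_i = <f, φ_i>, with φ_0 = 1, φ_1 = x, φ_2 = x^2.
G =
  [2, 0, 2/3]
  [0, 2/3, 0]
  [2/3, 0, 2/5],
b = (26/5, 8/15, 58/35).
Solving gives a_0 = 96/35, a_1 = 4/5, a_2 = -3/7, so
  g(x) = -3*x^2/7 + 4*x/5 + 96/35.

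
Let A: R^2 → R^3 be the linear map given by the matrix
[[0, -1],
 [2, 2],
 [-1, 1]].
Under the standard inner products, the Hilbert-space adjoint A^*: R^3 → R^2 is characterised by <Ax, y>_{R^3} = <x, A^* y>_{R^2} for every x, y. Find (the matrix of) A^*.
A^* = A^T =
[[0, 2, -1],
 [-1, 2, 1]]

For real matrices with standard dot products, the defining identity <Ax, y> = <x, A^* y> gives (Ax)^T y = x^T (A^*) y, i.e. x^T A^T y = x^T (A^*) y. Since this holds for all x, y, we must have A^* = A^T. Therefore
A^* =
[[0, 2, -1],
 [-1, 2, 1]].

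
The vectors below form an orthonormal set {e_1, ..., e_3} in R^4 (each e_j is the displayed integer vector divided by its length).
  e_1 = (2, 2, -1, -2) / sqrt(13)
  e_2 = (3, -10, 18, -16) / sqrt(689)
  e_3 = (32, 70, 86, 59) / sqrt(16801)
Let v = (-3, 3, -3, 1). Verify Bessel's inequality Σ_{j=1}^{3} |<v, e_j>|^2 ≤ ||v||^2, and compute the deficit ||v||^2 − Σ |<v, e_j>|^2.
Σ |<v, e_j>|^2 = 5627/317; ||v||^2 = 28; deficit = 3249/317

Write each e_j = u_j / sqrt(<u_j, u_j>) where u_j is the displayed integer vector. Then <v, e_j> = <v, u_j> / sqrt(<u_j, u_j>), so |<v, e_j>|^2 = <v, u_j>^2 / <u_j, u_j>.
Coefficients: <v, e_1> = 1/sqrt(13), <v, e_2> = -109/sqrt(689), <v, e_3> = -85/sqrt(16801).
Square and sum: Σ |<v, e_j>|^2 = 5627/317.
Compute ||v||^2 = v·v = 28.
Deficit = 28 − 5627/317 = 3249/317 ≥ 0, confirming Bessel's inequality. (The deficit equals ||v − Σ <v,e_j> e_j||^2, the squared distance from v to span{e_j}.)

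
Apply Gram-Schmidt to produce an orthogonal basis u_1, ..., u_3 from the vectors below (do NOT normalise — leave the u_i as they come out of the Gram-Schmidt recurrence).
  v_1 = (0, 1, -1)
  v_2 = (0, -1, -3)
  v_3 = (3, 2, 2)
Orthogonal basis:
  u_1 = (0, 1, -1)
  u_2 = (0, -2, -2)
  u_3 = (3, 0, 0)

Apply the Gram-Schmidt recurrence
  u_1 = v_1
  u_i = v_i − Σ_{j<i} ((v_i · u_j) / (u_j · u_j)) · u_j.

Step by step this gives:
  u_1 = (0, 1, -1)
  u_2 = (0, -2, -2)
  u_3 = (3, 0, 0)

Orthogonality check:
  u_2 · u_1 = 0 (should be 0)
  u_3 · u_1 = 0 (should be 0)
  u_3 · u_2 = 0 (should be 0)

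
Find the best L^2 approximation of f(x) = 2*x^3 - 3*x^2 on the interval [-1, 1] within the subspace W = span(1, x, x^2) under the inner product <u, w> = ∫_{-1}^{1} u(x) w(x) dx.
g(x) = -3*x^2 + 6*x/5

The best approximation g ∈ W is the orthogonal projection of f onto W. Writing g = a_0 + a_1 x + a_2 x^2, the coefficients solve the normal equations G · a = b where
  G_{ij} = <φ_i, φ_j> and b_i = <f, φ_i>, with φ_0 = 1, φ_1 = x, φ_2 = x^2.
G =
  [2, 0, 2/3]
  [0, 2/3, 0]
  [2/3, 0, 2/5],
b = (-2, 4/5, -6/5).
Solving gives a_0 = 0, a_1 = 6/5, a_2 = -3, so
  g(x) = -3*x^2 + 6*x/5.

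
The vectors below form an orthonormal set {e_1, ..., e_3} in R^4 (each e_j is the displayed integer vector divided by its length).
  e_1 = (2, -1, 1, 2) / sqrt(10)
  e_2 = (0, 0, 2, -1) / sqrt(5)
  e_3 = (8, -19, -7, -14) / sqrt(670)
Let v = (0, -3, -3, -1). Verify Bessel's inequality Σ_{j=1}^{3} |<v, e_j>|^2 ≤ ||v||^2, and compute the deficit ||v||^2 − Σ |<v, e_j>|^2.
Σ |<v, e_j>|^2 = 6041/335; ||v||^2 = 19; deficit = 324/335

Write each e_j = u_j / sqrt(<u_j, u_j>) where u_j is the displayed integer vector. Then <v, e_j> = <v, u_j> / sqrt(<u_j, u_j>), so |<v, e_j>|^2 = <v, u_j>^2 / <u_j, u_j>.
Coefficients: <v, e_1> = -2/sqrt(10), <v, e_2> = -5/sqrt(5), <v, e_3> = 92/sqrt(670).
Square and sum: Σ |<v, e_j>|^2 = 6041/335.
Compute ||v||^2 = v·v = 19.
Deficit = 19 − 6041/335 = 324/335 ≥ 0, confirming Bessel's inequality. (The deficit equals ||v − Σ <v,e_j> e_j||^2, the squared distance from v to span{e_j}.)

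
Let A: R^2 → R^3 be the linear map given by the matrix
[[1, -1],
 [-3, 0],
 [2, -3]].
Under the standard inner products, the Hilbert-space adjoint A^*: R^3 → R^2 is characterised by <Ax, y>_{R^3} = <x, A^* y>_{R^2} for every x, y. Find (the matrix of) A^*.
A^* = A^T =
[[1, -3, 2],
 [-1, 0, -3]]

For real matrices with standard dot products, the defining identity <Ax, y> = <x, A^* y> gives (Ax)^T y = x^T (A^*) y, i.e. x^T A^T y = x^T (A^*) y. Since this holds for all x, y, we must have A^* = A^T. Therefore
A^* =
[[1, -3, 2],
 [-1, 0, -3]].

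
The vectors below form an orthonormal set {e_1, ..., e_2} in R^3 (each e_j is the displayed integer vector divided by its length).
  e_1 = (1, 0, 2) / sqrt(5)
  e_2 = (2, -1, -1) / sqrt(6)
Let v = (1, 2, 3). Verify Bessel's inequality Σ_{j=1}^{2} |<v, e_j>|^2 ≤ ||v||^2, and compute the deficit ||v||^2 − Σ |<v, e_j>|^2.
Σ |<v, e_j>|^2 = 113/10; ||v||^2 = 14; deficit = 27/10

Write each e_j = u_j / sqrt(<u_j, u_j>) where u_j is the displayed integer vector. Then <v, e_j> = <v, u_j> / sqrt(<u_j, u_j>), so |<v, e_j>|^2 = <v, u_j>^2 / <u_j, u_j>.
Coefficients: <v, e_1> = 7/sqrt(5), <v, e_2> = -3/sqrt(6).
Square and sum: Σ |<v, e_j>|^2 = 113/10.
Compute ||v||^2 = v·v = 14.
Deficit = 14 − 113/10 = 27/10 ≥ 0, confirming Bessel's inequality. (The deficit equals ||v − Σ <v,e_j> e_j||^2, the squared distance from v to span{e_j}.)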